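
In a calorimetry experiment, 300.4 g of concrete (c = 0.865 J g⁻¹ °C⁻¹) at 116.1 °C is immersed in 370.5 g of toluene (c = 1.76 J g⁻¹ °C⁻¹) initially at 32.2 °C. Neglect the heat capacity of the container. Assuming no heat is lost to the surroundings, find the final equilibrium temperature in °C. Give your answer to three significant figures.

T_f = 56.1 °C

Heat lost by concrete = heat gained by toluene.
(300.4)(0.865)(116.1 − T) = (370.5)(1.76)(T − 32.2)
259.846 (116.1 − T) = 652.08 (T − 32.2)
30168 − 259.846 T = 652.08 T − 20997
51165 = 911.926 T
T = 56.11 °C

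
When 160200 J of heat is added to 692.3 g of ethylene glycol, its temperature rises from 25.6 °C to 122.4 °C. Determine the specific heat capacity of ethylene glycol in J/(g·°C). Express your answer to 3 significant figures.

c = 2.39 J/(g·°C)

c = q / (m ΔT) = 160200 / (692.3 × 96.8)
c = 160200 / 67014.64 = 2.39 J/(g·°C)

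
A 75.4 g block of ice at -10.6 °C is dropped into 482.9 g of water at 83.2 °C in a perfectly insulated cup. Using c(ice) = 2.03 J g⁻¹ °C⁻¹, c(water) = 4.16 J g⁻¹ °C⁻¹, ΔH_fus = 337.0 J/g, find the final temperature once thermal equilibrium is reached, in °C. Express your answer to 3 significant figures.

T_f = 60.3 °C

Heat to bring ice to 0 °C and melt it: q₁ = 75.4×2.03×10.6 + 75.4×337.0 = 27032 J
Heat the water can supply cooling to 0 °C: 482.9×4.16×83.2 = 167137 J > q₁, so all ice melts.
Energy balance: 482.9×4.16×(83.2 − T) = 27032 + 75.4×4.16×(T − 0)
2008.864(83.2 − T) = 27032 + 313.664 T
167137 − 27032 = 2322.528 T
T = 140105 / 2322.528 = 60.32 °C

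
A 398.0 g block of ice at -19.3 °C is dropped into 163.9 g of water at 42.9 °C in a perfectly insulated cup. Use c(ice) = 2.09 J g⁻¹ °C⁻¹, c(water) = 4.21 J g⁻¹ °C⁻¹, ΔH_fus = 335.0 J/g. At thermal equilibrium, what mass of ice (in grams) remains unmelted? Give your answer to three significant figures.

Heat to warm all ice to 0 °C: 398.0×2.09×19.3 = 16054 J
Heat released by water cooling to 0 °C: 163.9×4.21×42.9 = 29602 J
29602 J < 16054 + 398.0×335.0 = 149384 J, so not all ice melts; final T = 0 °C.
Heat left for melting: 29602 − 16054 = 13548 J
Mass melted = 13548 / 335.0 = 40.44 g
Ice remaining = 398.0 − 40.44 = 357.56 g

m_ice remaining = 358 g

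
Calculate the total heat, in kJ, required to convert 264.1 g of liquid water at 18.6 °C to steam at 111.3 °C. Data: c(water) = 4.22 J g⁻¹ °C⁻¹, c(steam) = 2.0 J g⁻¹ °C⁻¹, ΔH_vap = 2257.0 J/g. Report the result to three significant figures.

q = 693 kJ

q1 (heat water 18.6→100.0 °C): 264.1 × 4.22 × 81.4 = 90720 J
q2 (vaporize at 100 °C): 264.1 × 2257.0 = 596074 J
q3 (heat steam 100.0→111.3 °C): 264.1 × 2.0 × 11.3 = 5969 J
Total: 90720 + 596074 + 5969 = 692763 J = 693 kJ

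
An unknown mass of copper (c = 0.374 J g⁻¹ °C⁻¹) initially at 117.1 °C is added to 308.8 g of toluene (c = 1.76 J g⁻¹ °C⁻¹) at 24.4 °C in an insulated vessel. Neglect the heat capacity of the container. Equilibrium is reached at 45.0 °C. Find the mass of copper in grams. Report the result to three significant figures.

m = 415 g

q_gained = (308.8 × 1.76) × (45.0 − 24.4) = 11200 J
q_lost = m × 0.374 × (117.1 − 45.0) = 26.9654 m
m = 11200 / 26.9654 = 415 g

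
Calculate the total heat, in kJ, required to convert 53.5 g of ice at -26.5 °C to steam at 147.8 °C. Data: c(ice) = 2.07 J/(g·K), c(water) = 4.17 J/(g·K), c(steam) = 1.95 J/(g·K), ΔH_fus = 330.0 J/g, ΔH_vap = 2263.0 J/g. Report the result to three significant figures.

q1 (heat ice -26.5→0.0 °C): 53.5 × 2.07 × 26.5 = 2935 J
q2 (melt at 0 °C): 53.5 × 330.0 = 17655 J
q3 (heat water 0.0→100.0 °C): 53.5 × 4.17 × 100.0 = 22310 J
q4 (vaporize at 100 °C): 53.5 × 2263.0 = 121071 J
q5 (heat steam 100.0→147.8 °C): 53.5 × 1.95 × 47.8 = 4987 J
Total: 2935 + 17655 + 22310 + 121071 + 4987 = 168958 J = 169 kJ

q = 169 kJ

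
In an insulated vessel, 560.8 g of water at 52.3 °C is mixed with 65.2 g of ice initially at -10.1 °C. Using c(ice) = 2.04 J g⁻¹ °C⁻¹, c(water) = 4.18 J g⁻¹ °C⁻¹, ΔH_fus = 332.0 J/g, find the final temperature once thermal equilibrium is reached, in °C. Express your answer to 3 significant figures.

Heat to bring ice to 0 °C and melt it: q₁ = 65.2×2.04×10.1 + 65.2×332.0 = 22990 J
Heat the water can supply cooling to 0 °C: 560.8×4.18×52.3 = 122599 J > q₁, so all ice melts.
Energy balance: 560.8×4.18×(52.3 − T) = 22990 + 65.2×4.18×(T − 0)
2344.144(52.3 − T) = 22990 + 272.536 T
122599 − 22990 = 2616.680 T
T = 99609 / 2616.680 = 38.07 °C

T_f = 38.1 °C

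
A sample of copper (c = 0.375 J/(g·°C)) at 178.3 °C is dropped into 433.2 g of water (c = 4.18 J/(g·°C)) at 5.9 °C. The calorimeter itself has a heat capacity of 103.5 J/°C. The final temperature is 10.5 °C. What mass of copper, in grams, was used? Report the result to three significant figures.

q_gained = (433.2 × 4.18 + 103.5) × (10.5 − 5.9) = 8806 J
q_lost = m × 0.375 × (178.3 − 10.5) = 62.925 m
m = 8806 / 62.925 = 140 g

m = 140 g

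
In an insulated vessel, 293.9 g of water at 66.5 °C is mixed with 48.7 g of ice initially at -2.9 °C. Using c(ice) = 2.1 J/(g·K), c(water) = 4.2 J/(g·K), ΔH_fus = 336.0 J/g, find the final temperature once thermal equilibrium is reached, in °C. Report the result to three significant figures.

T_f = 45.5 °C

Heat to bring ice to 0 °C and melt it: q₁ = 48.7×2.1×2.9 + 48.7×336.0 = 16660 J
Heat the water can supply cooling to 0 °C: 293.9×4.2×66.5 = 82086.3 J > q₁, so all ice melts.
Energy balance: 293.9×4.2×(66.5 − T) = 16660 + 48.7×4.2×(T − 0)
1234.38(66.5 − T) = 16660 + 204.54 T
82086.3 − 16660 = 1438.92 T
T = 65426.3 / 1438.92 = 45.47 °C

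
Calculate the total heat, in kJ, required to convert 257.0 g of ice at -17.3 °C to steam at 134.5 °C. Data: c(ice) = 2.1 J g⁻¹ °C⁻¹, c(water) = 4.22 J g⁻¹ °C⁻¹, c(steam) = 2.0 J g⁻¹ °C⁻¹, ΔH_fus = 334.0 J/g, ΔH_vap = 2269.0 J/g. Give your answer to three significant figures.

q = 804 kJ

q1 (heat ice -17.3→0.0 °C): 257.0 × 2.1 × 17.3 = 9337 J
q2 (melt at 0 °C): 257.0 × 334.0 = 85838 J
q3 (heat water 0.0→100.0 °C): 257.0 × 4.22 × 100.0 = 108454 J
q4 (vaporize at 100 °C): 257.0 × 2269.0 = 583133 J
q5 (heat steam 100.0→134.5 °C): 257.0 × 2.0 × 34.5 = 17733 J
Total: 9337 + 85838 + 108454 + 583133 + 17733 = 804495 J = 804 kJ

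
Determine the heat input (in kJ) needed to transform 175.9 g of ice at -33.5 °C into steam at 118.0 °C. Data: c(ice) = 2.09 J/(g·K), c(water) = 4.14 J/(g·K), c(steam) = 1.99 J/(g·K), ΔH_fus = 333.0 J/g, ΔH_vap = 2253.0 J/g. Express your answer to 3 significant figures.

q = 546 kJ

q1 (heat ice -33.5→0.0 °C): 175.9 × 2.09 × 33.5 = 12316 J
q2 (melt at 0 °C): 175.9 × 333.0 = 58575 J
q3 (heat water 0.0→100.0 °C): 175.9 × 4.14 × 100.0 = 72823 J
q4 (vaporize at 100 °C): 175.9 × 2253.0 = 396303 J
q5 (heat steam 100.0→118.0 °C): 175.9 × 1.99 × 18.0 = 6301 J
Total: 12316 + 58575 + 72823 + 396303 + 6301 = 546318 J = 546 kJ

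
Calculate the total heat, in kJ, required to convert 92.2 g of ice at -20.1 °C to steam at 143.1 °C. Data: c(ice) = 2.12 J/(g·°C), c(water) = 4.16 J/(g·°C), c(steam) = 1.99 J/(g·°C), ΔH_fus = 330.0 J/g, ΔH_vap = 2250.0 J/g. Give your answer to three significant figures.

q = 288 kJ

q1 (heat ice -20.1→0.0 °C): 92.2 × 2.12 × 20.1 = 3929 J
q2 (melt at 0 °C): 92.2 × 330.0 = 30426 J
q3 (heat water 0.0→100.0 °C): 92.2 × 4.16 × 100.0 = 38355 J
q4 (vaporize at 100 °C): 92.2 × 2250.0 = 207450 J
q5 (heat steam 100.0→143.1 °C): 92.2 × 1.99 × 43.1 = 7908 J
Total: 3929 + 30426 + 38355 + 207450 + 7908 = 288068 J = 288 kJ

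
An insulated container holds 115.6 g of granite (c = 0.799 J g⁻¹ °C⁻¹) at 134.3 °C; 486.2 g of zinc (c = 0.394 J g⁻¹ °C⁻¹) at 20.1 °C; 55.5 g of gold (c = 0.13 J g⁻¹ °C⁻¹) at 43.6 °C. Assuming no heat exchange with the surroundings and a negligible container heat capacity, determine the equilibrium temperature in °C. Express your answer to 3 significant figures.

Σ mᵢcᵢ(T − Tᵢ) = 0  ⇒  T = Σ mᵢcᵢTᵢ / Σ mᵢcᵢ
Σ mᵢcᵢ = 115.6×0.799 + 486.2×0.394 + 55.5×0.13 = 291.1422
Σ mᵢcᵢTᵢ = 92.3644×134.3 + 191.5628×20.1 + 7.215×43.6 = 16570
T = 16570 / 291.1422 = 56.91 °C

T_f = 56.9 °C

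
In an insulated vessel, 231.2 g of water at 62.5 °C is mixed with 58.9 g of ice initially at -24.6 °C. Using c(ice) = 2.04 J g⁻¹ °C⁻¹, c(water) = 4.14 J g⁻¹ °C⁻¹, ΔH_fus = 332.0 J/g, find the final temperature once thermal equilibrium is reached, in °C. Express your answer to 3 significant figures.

Heat to bring ice to 0 °C and melt it: q₁ = 58.9×2.04×24.6 + 58.9×332.0 = 22511 J
Heat the water can supply cooling to 0 °C: 231.2×4.14×62.5 = 59823.0 J > q₁, so all ice melts.
Energy balance: 231.2×4.14×(62.5 − T) = 22511 + 58.9×4.14×(T − 0)
957.168(62.5 − T) = 22511 + 243.846 T
59823.0 − 22511 = 1201.014 T
T = 37312.0 / 1201.014 = 31.07 °C

T_f = 31.1 °C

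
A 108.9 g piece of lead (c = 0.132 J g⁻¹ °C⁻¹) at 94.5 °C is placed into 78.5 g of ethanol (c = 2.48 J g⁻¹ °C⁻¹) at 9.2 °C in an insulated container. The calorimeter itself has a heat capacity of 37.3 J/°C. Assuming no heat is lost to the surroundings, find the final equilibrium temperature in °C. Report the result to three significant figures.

Heat lost by lead = heat gained by ethanol + calorimeter.
(108.9)(0.132)(94.5 − T) = [(78.5)(2.48) + 37.3](T − 9.2)
14.3748 (94.5 − T) = 231.98 (T − 9.2)
1358.4 − 14.3748 T = 231.98 T − 2134.2
3492.6 = 246.3548 T
T = 14.18 °C

T_f = 14.2 °C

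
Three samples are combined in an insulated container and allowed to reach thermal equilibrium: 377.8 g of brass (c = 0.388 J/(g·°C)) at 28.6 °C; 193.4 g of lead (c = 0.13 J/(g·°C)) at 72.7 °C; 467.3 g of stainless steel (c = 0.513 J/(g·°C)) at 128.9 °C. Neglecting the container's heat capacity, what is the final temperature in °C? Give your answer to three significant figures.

T_f = 89.7 °C

Σ mᵢcᵢ(T − Tᵢ) = 0  ⇒  T = Σ mᵢcᵢTᵢ / Σ mᵢcᵢ
Σ mᵢcᵢ = 377.8×0.388 + 193.4×0.13 + 467.3×0.513 = 411.4533
Σ mᵢcᵢTᵢ = 146.5864×28.6 + 25.142×72.7 + 239.7249×128.9 = 36921
T = 36921 / 411.4533 = 89.73 °C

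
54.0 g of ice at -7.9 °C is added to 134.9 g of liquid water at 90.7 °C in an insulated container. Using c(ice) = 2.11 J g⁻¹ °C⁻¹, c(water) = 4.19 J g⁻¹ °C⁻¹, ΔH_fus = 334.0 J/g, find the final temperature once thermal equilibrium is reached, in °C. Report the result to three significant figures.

Heat to bring ice to 0 °C and melt it: q₁ = 54.0×2.11×7.9 + 54.0×334.0 = 18936 J
Heat the water can supply cooling to 0 °C: 134.9×4.19×90.7 = 51266.5 J > q₁, so all ice melts.
Energy balance: 134.9×4.19×(90.7 − T) = 18936 + 54.0×4.19×(T − 0)
565.231(90.7 − T) = 18936 + 226.26 T
51266.5 − 18936 = 791.491 T
T = 32330.5 / 791.491 = 40.848 °C

T_f = 40.8 °C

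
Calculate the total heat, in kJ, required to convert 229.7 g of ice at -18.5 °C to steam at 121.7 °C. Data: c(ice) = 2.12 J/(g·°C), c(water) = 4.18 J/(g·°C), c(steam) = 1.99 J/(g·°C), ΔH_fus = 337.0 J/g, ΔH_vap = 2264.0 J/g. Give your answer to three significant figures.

q = 712 kJ

q1 (heat ice -18.5→0.0 °C): 229.7 × 2.12 × 18.5 = 9009 J
q2 (melt at 0 °C): 229.7 × 337.0 = 77409 J
q3 (heat water 0.0→100.0 °C): 229.7 × 4.18 × 100.0 = 96015 J
q4 (vaporize at 100 °C): 229.7 × 2264.0 = 520041 J
q5 (heat steam 100.0→121.7 °C): 229.7 × 1.99 × 21.7 = 9919 J
Total: 9009 + 77409 + 96015 + 520041 + 9919 = 712393 J = 712 kJ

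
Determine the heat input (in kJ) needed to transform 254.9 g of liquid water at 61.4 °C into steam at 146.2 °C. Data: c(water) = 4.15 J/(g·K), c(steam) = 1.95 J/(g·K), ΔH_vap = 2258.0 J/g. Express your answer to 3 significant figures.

q1 (heat water 61.4→100.0 °C): 254.9 × 4.15 × 38.6 = 40832 J
q2 (vaporize at 100 °C): 254.9 × 2258.0 = 575564 J
q3 (heat steam 100.0→146.2 °C): 254.9 × 1.95 × 46.2 = 22964 J
Total: 40832 + 575564 + 22964 = 639360 J = 639 kJ

q = 639 kJ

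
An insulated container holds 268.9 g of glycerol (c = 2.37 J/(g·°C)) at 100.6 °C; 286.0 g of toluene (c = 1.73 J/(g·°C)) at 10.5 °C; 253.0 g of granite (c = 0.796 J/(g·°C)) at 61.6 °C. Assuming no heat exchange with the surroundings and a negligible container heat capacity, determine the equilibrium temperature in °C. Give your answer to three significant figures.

Σ mᵢcᵢ(T − Tᵢ) = 0  ⇒  T = Σ mᵢcᵢTᵢ / Σ mᵢcᵢ
Σ mᵢcᵢ = 268.9×2.37 + 286.0×1.73 + 253.0×0.796 = 1333.461
Σ mᵢcᵢTᵢ = 637.293×100.6 + 494.78×10.5 + 201.388×61.6 = 81712
T = 81712 / 1333.461 = 61.28 °C

T_f = 61.3 °C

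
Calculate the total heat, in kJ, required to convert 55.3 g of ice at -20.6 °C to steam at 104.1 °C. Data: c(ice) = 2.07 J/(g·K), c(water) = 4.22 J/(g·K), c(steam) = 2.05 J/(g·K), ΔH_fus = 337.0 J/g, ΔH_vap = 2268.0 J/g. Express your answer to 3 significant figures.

q = 170 kJ

q1 (heat ice -20.6→0.0 °C): 55.3 × 2.07 × 20.6 = 2358 J
q2 (melt at 0 °C): 55.3 × 337.0 = 18636 J
q3 (heat water 0.0→100.0 °C): 55.3 × 4.22 × 100.0 = 23337 J
q4 (vaporize at 100 °C): 55.3 × 2268.0 = 125420 J
q5 (heat steam 100.0→104.1 °C): 55.3 × 2.05 × 4.1 = 465 J
Total: 2358 + 18636 + 23337 + 125420 + 465 = 170216 J = 170 kJ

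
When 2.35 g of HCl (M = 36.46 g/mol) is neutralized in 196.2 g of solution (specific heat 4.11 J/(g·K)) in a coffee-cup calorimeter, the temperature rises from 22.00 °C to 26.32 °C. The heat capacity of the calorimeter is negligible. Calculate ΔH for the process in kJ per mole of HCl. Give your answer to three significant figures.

|ΔT| = |26.32 − 22.00| = 4.32 °C
|q_surr| = (196.2 × 4.11) × 4.32 = 806.382 × 4.32 = 3483.6 J
n(HCl) = 2.35 / 36.46 = 0.064454 mol
Temperature rose, so q_rxn = −|q_surr| = -3.4836 kJ
ΔH = q_rxn / n = -54.048 kJ/mol

ΔH = -54.0 kJ/mol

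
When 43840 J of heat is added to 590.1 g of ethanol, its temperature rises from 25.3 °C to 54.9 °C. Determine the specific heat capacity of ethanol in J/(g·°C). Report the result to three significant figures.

c = 2.51 J/(g·°C)

c = q / (m ΔT) = 43840 / (590.1 × 29.6)
c = 43840 / 17466.96 = 2.51 J/(g·°C)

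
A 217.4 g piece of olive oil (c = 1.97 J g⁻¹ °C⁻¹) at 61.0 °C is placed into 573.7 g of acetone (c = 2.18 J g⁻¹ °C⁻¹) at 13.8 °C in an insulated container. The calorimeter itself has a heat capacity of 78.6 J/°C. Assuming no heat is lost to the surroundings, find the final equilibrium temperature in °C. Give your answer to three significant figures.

Heat lost by olive oil = heat gained by acetone + calorimeter.
(217.4)(1.97)(61.0 − T) = [(573.7)(2.18) + 78.6](T − 13.8)
428.278 (61.0 − T) = 1329.266 (T − 13.8)
26125 − 428.278 T = 1329.266 T − 18344
44469 = 1757.544 T
T = 25.30 °C

T_f = 25.3 °C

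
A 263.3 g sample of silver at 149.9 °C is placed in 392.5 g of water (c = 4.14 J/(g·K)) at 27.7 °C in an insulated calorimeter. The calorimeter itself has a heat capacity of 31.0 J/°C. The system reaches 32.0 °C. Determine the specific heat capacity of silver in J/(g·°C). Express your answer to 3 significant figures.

c = 0.229 J/(g·°C)

q_gained = (392.5 × 4.14 + 31.0) × (32.0 − 27.7) = 7121 J
q_lost = 263.3 × c × (149.9 − 32.0) = 31043.07 c
Set equal: c = 7121 / 31043.07 = 0.229 J/(g·°C)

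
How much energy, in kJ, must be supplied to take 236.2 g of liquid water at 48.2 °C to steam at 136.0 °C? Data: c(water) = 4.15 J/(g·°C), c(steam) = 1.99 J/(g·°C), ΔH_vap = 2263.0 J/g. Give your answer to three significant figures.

q = 602 kJ

q1 (heat water 48.2→100.0 °C): 236.2 × 4.15 × 51.8 = 50776 J
q2 (vaporize at 100 °C): 236.2 × 2263.0 = 534521 J
q3 (heat steam 100.0→136.0 °C): 236.2 × 1.99 × 36.0 = 16921 J
Total: 50776 + 534521 + 16921 = 602218 J = 602 kJ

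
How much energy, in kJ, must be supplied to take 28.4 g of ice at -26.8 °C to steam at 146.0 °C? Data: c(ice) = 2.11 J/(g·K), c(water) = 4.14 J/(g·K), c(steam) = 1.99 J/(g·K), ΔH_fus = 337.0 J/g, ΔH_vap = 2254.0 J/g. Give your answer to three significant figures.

q = 89.5 kJ

q1 (heat ice -26.8→0.0 °C): 28.4 × 2.11 × 26.8 = 1606 J
q2 (melt at 0 °C): 28.4 × 337.0 = 9571 J
q3 (heat water 0.0→100.0 °C): 28.4 × 4.14 × 100.0 = 11758 J
q4 (vaporize at 100 °C): 28.4 × 2254.0 = 64014 J
q5 (heat steam 100.0→146.0 °C): 28.4 × 1.99 × 46.0 = 2600 J
Total: 1606 + 9571 + 11758 + 64014 + 2600 = 89549 J = 89.5 kJ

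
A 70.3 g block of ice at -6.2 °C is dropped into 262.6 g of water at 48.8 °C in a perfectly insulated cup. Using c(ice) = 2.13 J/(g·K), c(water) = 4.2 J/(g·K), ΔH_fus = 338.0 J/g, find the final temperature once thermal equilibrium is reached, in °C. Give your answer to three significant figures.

T_f = 20.8 °C

Heat to bring ice to 0 °C and melt it: q₁ = 70.3×2.13×6.2 + 70.3×338.0 = 24690 J
Heat the water can supply cooling to 0 °C: 262.6×4.2×48.8 = 53822.5 J > q₁, so all ice melts.
Energy balance: 262.6×4.2×(48.8 − T) = 24690 + 70.3×4.2×(T − 0)
1102.92(48.8 − T) = 24690 + 295.26 T
53822.5 − 24690 = 1398.18 T
T = 29132.5 / 1398.18 = 20.84 °C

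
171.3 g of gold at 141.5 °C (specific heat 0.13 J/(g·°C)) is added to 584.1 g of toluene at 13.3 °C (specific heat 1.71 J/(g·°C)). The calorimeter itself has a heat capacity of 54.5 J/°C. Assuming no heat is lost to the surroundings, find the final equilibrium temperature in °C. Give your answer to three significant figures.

Heat lost by gold = heat gained by toluene + calorimeter.
(171.3)(0.13)(141.5 − T) = [(584.1)(1.71) + 54.5](T − 13.3)
22.269 (141.5 − T) = 1053.311 (T − 13.3)
3151.1 − 22.269 T = 1053.311 T − 14009
17160.1 = 1075.580 T
T = 15.95 °C

T_f = 16.0 °C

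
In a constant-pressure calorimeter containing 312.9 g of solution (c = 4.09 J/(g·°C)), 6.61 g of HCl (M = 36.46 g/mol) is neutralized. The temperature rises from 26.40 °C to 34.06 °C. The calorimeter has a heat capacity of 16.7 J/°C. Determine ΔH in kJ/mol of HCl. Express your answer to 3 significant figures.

ΔH = -54.8 kJ/mol

|ΔT| = |34.06 − 26.40| = 7.66 °C
|q_surr| = (312.9 × 4.09 + 16.7) × 7.66 = 1296.461 × 7.66 = 9931 J
n(HCl) = 6.61 / 36.46 = 0.1813 mol
Temperature rose, so q_rxn = −|q_surr| = -9.931 kJ
ΔH = q_rxn / n = -54.78 kJ/mol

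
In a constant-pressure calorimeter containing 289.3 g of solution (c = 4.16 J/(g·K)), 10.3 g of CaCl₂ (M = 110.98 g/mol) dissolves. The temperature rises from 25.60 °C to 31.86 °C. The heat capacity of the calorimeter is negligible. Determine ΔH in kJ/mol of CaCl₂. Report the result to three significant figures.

ΔH = -81.2 kJ/mol

|ΔT| = |31.86 − 25.60| = 6.26 °C
|q_surr| = (289.3 × 4.16) × 6.26 = 1203.488 × 6.26 = 7534 J
n(CaCl₂) = 10.3 / 110.98 = 0.09281 mol
Temperature rose, so q_rxn = −|q_surr| = -7.534 kJ
ΔH = q_rxn / n = -81.18 kJ/mol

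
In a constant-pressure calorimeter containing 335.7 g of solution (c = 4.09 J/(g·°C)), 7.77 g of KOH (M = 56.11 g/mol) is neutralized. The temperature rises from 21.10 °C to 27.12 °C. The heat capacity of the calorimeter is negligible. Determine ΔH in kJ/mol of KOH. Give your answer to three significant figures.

|ΔT| = |27.12 − 21.10| = 6.02 °C
|q_surr| = (335.7 × 4.09) × 6.02 = 1373.013 × 6.02 = 8266 J
n(KOH) = 7.77 / 56.11 = 0.1385 mol
Temperature rose, so q_rxn = −|q_surr| = -8.266 kJ
ΔH = q_rxn / n = -59.68 kJ/mol

ΔH = -59.7 kJ/mol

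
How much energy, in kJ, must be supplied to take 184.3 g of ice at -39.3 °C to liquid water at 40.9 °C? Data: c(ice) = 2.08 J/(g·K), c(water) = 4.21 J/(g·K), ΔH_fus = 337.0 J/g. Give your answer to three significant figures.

q = 109 kJ

q1 (heat ice -39.3→0.0 °C): 184.3 × 2.08 × 39.3 = 15065 J
q2 (melt at 0 °C): 184.3 × 337.0 = 62109 J
q3 (heat water 0.0→40.9 °C): 184.3 × 4.21 × 40.9 = 31734 J
Total: 15065 + 62109 + 31734 = 108908 J = 109 kJ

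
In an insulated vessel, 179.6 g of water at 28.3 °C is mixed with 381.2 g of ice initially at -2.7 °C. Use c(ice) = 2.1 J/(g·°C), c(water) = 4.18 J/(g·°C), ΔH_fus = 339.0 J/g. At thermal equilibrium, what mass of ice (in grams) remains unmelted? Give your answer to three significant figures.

m_ice remaining = 325 g

Heat to warm all ice to 0 °C: 381.2×2.1×2.7 = 2161.4 J
Heat released by water cooling to 0 °C: 179.6×4.18×28.3 = 21246 J
21246 J < 2161.4 + 381.2×339.0 = 131388.2 J, so not all ice melts; final T = 0 °C.
Heat left for melting: 21246 − 2161.4 = 19084.6 J
Mass melted = 19084.6 / 339.0 = 56.30 g
Ice remaining = 381.2 − 56.30 = 324.90 g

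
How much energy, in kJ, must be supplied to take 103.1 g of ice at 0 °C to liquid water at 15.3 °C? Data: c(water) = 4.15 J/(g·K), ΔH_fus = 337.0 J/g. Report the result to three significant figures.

q = 41.3 kJ

q1 (melt at 0 °C): 103.1 × 337.0 = 34745 J
q2 (heat water 0.0→15.3 °C): 103.1 × 4.15 × 15.3 = 6546 J
Total: 34745 + 6546 = 41291 J = 41.3 kJ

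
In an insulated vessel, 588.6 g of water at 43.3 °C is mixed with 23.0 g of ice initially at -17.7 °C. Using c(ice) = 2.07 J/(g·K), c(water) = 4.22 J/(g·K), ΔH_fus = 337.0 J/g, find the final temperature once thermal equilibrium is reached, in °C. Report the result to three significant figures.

Heat to bring ice to 0 °C and melt it: q₁ = 23.0×2.07×17.7 + 23.0×337.0 = 8593.7 J
Heat the water can supply cooling to 0 °C: 588.6×4.22×43.3 = 107553 J > q₁, so all ice melts.
Energy balance: 588.6×4.22×(43.3 − T) = 8593.7 + 23.0×4.22×(T − 0)
2483.892(43.3 − T) = 8593.7 + 97.06 T
107553 − 8593.7 = 2580.952 T
T = 98959.3 / 2580.952 = 38.34 °C

T_f = 38.3 °C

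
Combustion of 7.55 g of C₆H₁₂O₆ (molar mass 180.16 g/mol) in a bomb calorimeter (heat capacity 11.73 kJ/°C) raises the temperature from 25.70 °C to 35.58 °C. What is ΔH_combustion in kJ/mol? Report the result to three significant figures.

ΔT = 35.58 − 25.70 = 9.88 °C
q_cal = C_cal × ΔT = 11.73 × 9.88 = 115.8924 kJ
n = 7.55 / 180.16 = 0.04191 mol
q_rxn = −q_cal = -115.8924 kJ
ΔH = -115.8924 / 0.04191 = -2765 kJ/mol

ΔH = -2770 kJ/mol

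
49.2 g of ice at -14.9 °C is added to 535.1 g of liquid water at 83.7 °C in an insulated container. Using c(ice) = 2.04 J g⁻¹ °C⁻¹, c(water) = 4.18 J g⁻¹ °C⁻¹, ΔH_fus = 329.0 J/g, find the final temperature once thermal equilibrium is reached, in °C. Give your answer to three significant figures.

Heat to bring ice to 0 °C and melt it: q₁ = 49.2×2.04×14.9 + 49.2×329.0 = 17682 J
Heat the water can supply cooling to 0 °C: 535.1×4.18×83.7 = 187213 J > q₁, so all ice melts.
Energy balance: 535.1×4.18×(83.7 − T) = 17682 + 49.2×4.18×(T − 0)
2236.718(83.7 − T) = 17682 + 205.656 T
187213 − 17682 = 2442.374 T
T = 169531 / 2442.374 = 69.41 °C

T_f = 69.4 °C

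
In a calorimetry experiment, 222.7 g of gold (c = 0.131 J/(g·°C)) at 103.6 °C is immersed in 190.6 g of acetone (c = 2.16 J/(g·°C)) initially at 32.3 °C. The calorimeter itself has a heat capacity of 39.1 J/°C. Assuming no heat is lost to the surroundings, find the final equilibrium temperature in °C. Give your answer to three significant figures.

Heat lost by gold = heat gained by acetone + calorimeter.
(222.7)(0.131)(103.6 − T) = [(190.6)(2.16) + 39.1](T − 32.3)
29.1737 (103.6 − T) = 450.796 (T − 32.3)
3022.4 − 29.1737 T = 450.796 T − 14561
17583.4 = 479.9697 T
T = 36.63 °C

T_f = 36.6 °C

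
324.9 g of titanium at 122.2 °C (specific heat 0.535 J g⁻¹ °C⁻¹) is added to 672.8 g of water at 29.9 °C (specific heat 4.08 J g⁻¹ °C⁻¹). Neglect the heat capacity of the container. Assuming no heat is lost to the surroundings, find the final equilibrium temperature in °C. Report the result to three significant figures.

T_f = 35.4 °C

Heat lost by titanium = heat gained by water.
(324.9)(0.535)(122.2 − T) = (672.8)(4.08)(T − 29.9)
173.8215 (122.2 − T) = 2745.024 (T − 29.9)
21241 − 173.8215 T = 2745.024 T − 82076
103317 = 2918.8455 T
T = 35.40 °C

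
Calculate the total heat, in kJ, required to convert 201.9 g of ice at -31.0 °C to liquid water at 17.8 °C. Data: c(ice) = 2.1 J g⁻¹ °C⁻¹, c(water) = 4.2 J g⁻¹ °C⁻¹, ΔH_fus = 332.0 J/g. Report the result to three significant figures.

q1 (heat ice -31.0→0.0 °C): 201.9 × 2.1 × 31.0 = 13144 J
q2 (melt at 0 °C): 201.9 × 332.0 = 67031 J
q3 (heat water 0.0→17.8 °C): 201.9 × 4.2 × 17.8 = 15094 J
Total: 13144 + 67031 + 15094 = 95269 J = 95.3 kJ

q = 95.3 kJ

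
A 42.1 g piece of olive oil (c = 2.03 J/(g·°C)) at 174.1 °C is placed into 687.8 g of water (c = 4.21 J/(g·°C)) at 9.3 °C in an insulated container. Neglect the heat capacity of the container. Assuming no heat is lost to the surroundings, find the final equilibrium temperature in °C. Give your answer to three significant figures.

Heat lost by olive oil = heat gained by water.
(42.1)(2.03)(174.1 − T) = (687.8)(4.21)(T − 9.3)
85.463 (174.1 − T) = 2895.638 (T − 9.3)
14879 − 85.463 T = 2895.638 T − 26929
41808 = 2981.101 T
T = 14.02 °C

T_f = 14.0 °C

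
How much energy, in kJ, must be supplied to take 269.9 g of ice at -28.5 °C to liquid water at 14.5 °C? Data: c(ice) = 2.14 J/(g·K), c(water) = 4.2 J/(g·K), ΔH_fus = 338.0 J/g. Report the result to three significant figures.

q = 124 kJ

q1 (heat ice -28.5→0.0 °C): 269.9 × 2.14 × 28.5 = 16461 J
q2 (melt at 0 °C): 269.9 × 338.0 = 91226 J
q3 (heat water 0.0→14.5 °C): 269.9 × 4.2 × 14.5 = 16437 J
Total: 16461 + 91226 + 16437 = 124124 J = 124 kJ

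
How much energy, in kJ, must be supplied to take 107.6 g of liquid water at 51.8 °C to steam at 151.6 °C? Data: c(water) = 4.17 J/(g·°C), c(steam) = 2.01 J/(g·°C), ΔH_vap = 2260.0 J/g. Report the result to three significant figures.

q = 276 kJ

q1 (heat water 51.8→100.0 °C): 107.6 × 4.17 × 48.2 = 21627 J
q2 (vaporize at 100 °C): 107.6 × 2260.0 = 243176 J
q3 (heat steam 100.0→151.6 °C): 107.6 × 2.01 × 51.6 = 11160 J
Total: 21627 + 243176 + 11160 = 275963 J = 276 kJ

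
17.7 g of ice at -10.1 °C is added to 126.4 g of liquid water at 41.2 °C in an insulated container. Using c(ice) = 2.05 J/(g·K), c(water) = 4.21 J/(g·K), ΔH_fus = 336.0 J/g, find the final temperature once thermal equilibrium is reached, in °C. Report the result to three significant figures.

Heat to bring ice to 0 °C and melt it: q₁ = 17.7×2.05×10.1 + 17.7×336.0 = 6313.7 J
Heat the water can supply cooling to 0 °C: 126.4×4.21×41.2 = 21924.3 J > q₁, so all ice melts.
Energy balance: 126.4×4.21×(41.2 − T) = 6313.7 + 17.7×4.21×(T − 0)
532.144(41.2 − T) = 6313.7 + 74.517 T
21924.3 − 6313.7 = 606.661 T
T = 15610.6 / 606.661 = 25.73 °C

T_f = 25.7 °C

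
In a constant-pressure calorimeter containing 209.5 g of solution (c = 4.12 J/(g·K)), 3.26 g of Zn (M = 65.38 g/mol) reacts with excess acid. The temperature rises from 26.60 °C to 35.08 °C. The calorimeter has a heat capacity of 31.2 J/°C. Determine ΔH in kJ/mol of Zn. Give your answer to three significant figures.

|ΔT| = |35.08 − 26.60| = 8.48 °C
|q_surr| = (209.5 × 4.12 + 31.2) × 8.48 = 894.34 × 8.48 = 7584 J
n(Zn) = 3.26 / 65.38 = 0.04986 mol
Temperature rose, so q_rxn = −|q_surr| = -7.584 kJ
ΔH = q_rxn / n = -152.1 kJ/mol

ΔH = -152 kJ/mol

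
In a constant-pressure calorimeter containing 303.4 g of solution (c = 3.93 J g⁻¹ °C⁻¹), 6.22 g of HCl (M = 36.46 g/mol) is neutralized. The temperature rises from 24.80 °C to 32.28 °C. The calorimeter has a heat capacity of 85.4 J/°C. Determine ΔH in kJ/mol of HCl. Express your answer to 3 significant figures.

ΔH = -56.0 kJ/mol

|ΔT| = |32.28 − 24.80| = 7.48 °C
|q_surr| = (303.4 × 3.93 + 85.4) × 7.48 = 1277.762 × 7.48 = 9558 J
n(HCl) = 6.22 / 36.46 = 0.1706 mol
Temperature rose, so q_rxn = −|q_surr| = -9.558 kJ
ΔH = q_rxn / n = -56.03 kJ/mol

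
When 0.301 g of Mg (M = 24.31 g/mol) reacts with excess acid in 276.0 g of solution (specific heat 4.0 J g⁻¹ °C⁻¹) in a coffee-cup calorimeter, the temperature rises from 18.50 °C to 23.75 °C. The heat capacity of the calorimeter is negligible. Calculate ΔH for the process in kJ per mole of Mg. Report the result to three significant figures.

ΔH = -468 kJ/mol

|ΔT| = |23.75 − 18.50| = 5.25 °C
|q_surr| = (276.0 × 4.0) × 5.25 = 1104 × 5.25 = 5796 J
n(Mg) = 0.301 / 24.31 = 0.01238 mol
Temperature rose, so q_rxn = −|q_surr| = -5.796 kJ
ΔH = q_rxn / n = -468.2 kJ/mol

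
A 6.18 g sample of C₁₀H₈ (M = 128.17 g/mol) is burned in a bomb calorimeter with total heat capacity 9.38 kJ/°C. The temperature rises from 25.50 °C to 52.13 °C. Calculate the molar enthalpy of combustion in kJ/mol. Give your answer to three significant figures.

ΔT = 52.13 − 25.50 = 26.63 °C
q_cal = C_cal × ΔT = 9.38 × 26.63 = 249.7894 kJ
n = 6.18 / 128.17 = 0.04822 mol
q_rxn = −q_cal = -249.7894 kJ
ΔH = -249.7894 / 0.04822 = -5180 kJ/mol

ΔH = -5180 kJ/mol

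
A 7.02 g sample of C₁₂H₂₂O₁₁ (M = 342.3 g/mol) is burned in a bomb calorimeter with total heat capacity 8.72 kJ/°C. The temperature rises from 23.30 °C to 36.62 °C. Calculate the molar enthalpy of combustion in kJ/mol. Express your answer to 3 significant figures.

ΔH = -5660 kJ/mol

ΔT = 36.62 − 23.30 = 13.32 °C
q_cal = C_cal × ΔT = 8.72 × 13.32 = 116.1504 kJ
n = 7.02 / 342.3 = 0.02051 mol
q_rxn = −q_cal = -116.1504 kJ
ΔH = -116.1504 / 0.02051 = -5663 kJ/mol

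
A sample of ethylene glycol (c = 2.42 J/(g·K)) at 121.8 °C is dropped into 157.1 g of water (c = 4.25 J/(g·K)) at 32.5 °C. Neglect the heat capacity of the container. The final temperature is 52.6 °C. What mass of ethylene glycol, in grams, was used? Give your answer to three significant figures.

q_gained = (157.1 × 4.25) × (52.6 − 32.5) = 13420 J
q_lost = m × 2.42 × (121.8 − 52.6) = 167.464 m
m = 13420 / 167.464 = 80.1 g

m = 80.1 g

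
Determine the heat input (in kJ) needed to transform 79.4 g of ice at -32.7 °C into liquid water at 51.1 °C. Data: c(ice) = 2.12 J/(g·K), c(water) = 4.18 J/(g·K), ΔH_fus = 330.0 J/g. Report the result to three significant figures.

q1 (heat ice -32.7→0.0 °C): 79.4 × 2.12 × 32.7 = 5504 J
q2 (melt at 0 °C): 79.4 × 330.0 = 26202 J
q3 (heat water 0.0→51.1 °C): 79.4 × 4.18 × 51.1 = 16960 J
Total: 5504 + 26202 + 16960 = 48666 J = 48.7 kJ

q = 48.7 kJ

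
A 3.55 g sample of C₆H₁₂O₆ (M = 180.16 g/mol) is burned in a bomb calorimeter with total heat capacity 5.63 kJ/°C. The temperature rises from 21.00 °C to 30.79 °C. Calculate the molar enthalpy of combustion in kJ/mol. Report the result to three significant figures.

ΔH = -2800 kJ/mol

ΔT = 30.79 − 21.00 = 9.79 °C
q_cal = C_cal × ΔT = 5.63 × 9.79 = 55.1177 kJ
n = 3.55 / 180.16 = 0.01970 mol
q_rxn = −q_cal = -55.1177 kJ
ΔH = -55.1177 / 0.01970 = -2798 kJ/mol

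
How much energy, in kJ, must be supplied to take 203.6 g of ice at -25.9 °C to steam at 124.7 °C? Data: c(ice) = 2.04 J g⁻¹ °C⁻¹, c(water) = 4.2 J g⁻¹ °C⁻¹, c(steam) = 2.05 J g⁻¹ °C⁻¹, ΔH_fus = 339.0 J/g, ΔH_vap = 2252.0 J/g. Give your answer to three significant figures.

q1 (heat ice -25.9→0.0 °C): 203.6 × 2.04 × 25.9 = 10757 J
q2 (melt at 0 °C): 203.6 × 339.0 = 69020 J
q3 (heat water 0.0→100.0 °C): 203.6 × 4.2 × 100.0 = 85512 J
q4 (vaporize at 100 °C): 203.6 × 2252.0 = 458507 J
q5 (heat steam 100.0→124.7 °C): 203.6 × 2.05 × 24.7 = 10309 J
Total: 10757 + 69020 + 85512 + 458507 + 10309 = 634105 J = 634 kJ

q = 634 kJ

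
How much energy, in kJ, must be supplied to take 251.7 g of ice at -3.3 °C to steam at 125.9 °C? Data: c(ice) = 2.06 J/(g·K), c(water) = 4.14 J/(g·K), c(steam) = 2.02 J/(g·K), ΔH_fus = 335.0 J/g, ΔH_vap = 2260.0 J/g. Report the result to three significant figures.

q1 (heat ice -3.3→0.0 °C): 251.7 × 2.06 × 3.3 = 1711 J
q2 (melt at 0 °C): 251.7 × 335.0 = 84320 J
q3 (heat water 0.0→100.0 °C): 251.7 × 4.14 × 100.0 = 104204 J
q4 (vaporize at 100 °C): 251.7 × 2260.0 = 568842 J
q5 (heat steam 100.0→125.9 °C): 251.7 × 2.02 × 25.9 = 13168 J
Total: 1711 + 84320 + 104204 + 568842 + 13168 = 772245 J = 772 kJ

q = 772 kJ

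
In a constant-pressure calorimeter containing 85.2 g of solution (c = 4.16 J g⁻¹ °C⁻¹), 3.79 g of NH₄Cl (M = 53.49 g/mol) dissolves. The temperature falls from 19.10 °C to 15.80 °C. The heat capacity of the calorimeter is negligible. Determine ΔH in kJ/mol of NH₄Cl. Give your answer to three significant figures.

ΔH = 16.5 kJ/mol

|ΔT| = |15.80 − 19.10| = 3.30 °C
|q_surr| = (85.2 × 4.16) × 3.30 = 354.432 × 3.30 = 1170 J
n(NH₄Cl) = 3.79 / 53.49 = 0.07085 mol
Temperature fell, so q_rxn = +|q_surr| = 1.170 kJ
ΔH = q_rxn / n = 16.51 kJ/mol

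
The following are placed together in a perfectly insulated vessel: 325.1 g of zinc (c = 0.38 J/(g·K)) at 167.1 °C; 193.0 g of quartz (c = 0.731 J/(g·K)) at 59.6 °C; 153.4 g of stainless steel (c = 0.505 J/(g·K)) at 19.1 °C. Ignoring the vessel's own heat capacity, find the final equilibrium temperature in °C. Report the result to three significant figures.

T_f = 89.3 °C

Σ mᵢcᵢ(T − Tᵢ) = 0  ⇒  T = Σ mᵢcᵢTᵢ / Σ mᵢcᵢ
Σ mᵢcᵢ = 325.1×0.38 + 193.0×0.731 + 153.4×0.505 = 342.088
Σ mᵢcᵢTᵢ = 123.538×167.1 + 141.083×59.6 + 77.467×19.1 = 30531.4
T = 30531.4 / 342.088 = 89.25 °C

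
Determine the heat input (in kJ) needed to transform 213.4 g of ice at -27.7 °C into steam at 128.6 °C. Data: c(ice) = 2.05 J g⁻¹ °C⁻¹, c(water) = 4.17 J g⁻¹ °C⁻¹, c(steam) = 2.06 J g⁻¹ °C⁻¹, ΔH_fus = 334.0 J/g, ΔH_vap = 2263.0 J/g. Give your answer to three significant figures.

q1 (heat ice -27.7→0.0 °C): 213.4 × 2.05 × 27.7 = 12118 J
q2 (melt at 0 °C): 213.4 × 334.0 = 71276 J
q3 (heat water 0.0→100.0 °C): 213.4 × 4.17 × 100.0 = 88988 J
q4 (vaporize at 100 °C): 213.4 × 2263.0 = 482924 J
q5 (heat steam 100.0→128.6 °C): 213.4 × 2.06 × 28.6 = 12573 J
Total: 12118 + 71276 + 88988 + 482924 + 12573 = 667879 J = 668 kJ

q = 668 kJ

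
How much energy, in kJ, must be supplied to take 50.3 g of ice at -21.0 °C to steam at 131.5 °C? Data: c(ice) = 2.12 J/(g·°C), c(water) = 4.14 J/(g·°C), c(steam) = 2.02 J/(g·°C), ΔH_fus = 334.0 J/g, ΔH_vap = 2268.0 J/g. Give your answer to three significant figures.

q1 (heat ice -21.0→0.0 °C): 50.3 × 2.12 × 21.0 = 2239 J
q2 (melt at 0 °C): 50.3 × 334.0 = 16800 J
q3 (heat water 0.0→100.0 °C): 50.3 × 4.14 × 100.0 = 20824 J
q4 (vaporize at 100 °C): 50.3 × 2268.0 = 114080 J
q5 (heat steam 100.0→131.5 °C): 50.3 × 2.02 × 31.5 = 3201 J
Total: 2239 + 16800 + 20824 + 114080 + 3201 = 157144 J = 157 kJ

q = 157 kJ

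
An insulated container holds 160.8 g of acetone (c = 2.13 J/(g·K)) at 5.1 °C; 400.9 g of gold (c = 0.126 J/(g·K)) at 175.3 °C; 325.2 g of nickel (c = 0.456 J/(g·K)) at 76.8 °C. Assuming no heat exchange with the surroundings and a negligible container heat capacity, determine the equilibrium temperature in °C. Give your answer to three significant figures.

T_f = 40.6 °C

Σ mᵢcᵢ(T − Tᵢ) = 0  ⇒  T = Σ mᵢcᵢTᵢ / Σ mᵢcᵢ
Σ mᵢcᵢ = 160.8×2.13 + 400.9×0.126 + 325.2×0.456 = 541.3086
Σ mᵢcᵢTᵢ = 342.504×5.1 + 50.5134×175.3 + 148.2912×76.8 = 21991
T = 21991 / 541.3086 = 40.63 °C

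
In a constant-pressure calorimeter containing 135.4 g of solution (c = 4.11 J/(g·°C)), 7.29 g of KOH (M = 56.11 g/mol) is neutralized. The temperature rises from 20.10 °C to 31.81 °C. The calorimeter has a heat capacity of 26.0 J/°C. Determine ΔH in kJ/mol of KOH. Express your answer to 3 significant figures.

ΔH = -52.5 kJ/mol

|ΔT| = |31.81 − 20.10| = 11.71 °C
|q_surr| = (135.4 × 4.11 + 26.0) × 11.71 = 582.494 × 11.71 = 6821 J
n(KOH) = 7.29 / 56.11 = 0.1299 mol
Temperature rose, so q_rxn = −|q_surr| = -6.821 kJ
ΔH = q_rxn / n = -52.51 kJ/mol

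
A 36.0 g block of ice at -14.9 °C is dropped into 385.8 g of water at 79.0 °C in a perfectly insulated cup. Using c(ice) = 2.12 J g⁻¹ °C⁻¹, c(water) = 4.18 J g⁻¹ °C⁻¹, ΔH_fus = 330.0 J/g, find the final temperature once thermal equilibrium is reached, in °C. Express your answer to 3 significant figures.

Heat to bring ice to 0 °C and melt it: q₁ = 36.0×2.12×14.9 + 36.0×330.0 = 13017 J
Heat the water can supply cooling to 0 °C: 385.8×4.18×79.0 = 127399 J > q₁, so all ice melts.
Energy balance: 385.8×4.18×(79.0 − T) = 13017 + 36.0×4.18×(T − 0)
1612.644(79.0 − T) = 13017 + 150.48 T
127399 − 13017 = 1763.124 T
T = 114382 / 1763.124 = 64.87 °C

T_f = 64.9 °C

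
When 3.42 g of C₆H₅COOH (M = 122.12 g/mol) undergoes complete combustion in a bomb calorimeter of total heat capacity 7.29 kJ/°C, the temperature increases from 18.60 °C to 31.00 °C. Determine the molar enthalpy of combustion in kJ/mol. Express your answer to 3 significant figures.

ΔH = -3230 kJ/mol

ΔT = 31.00 − 18.60 = 12.40 °C
q_cal = C_cal × ΔT = 7.29 × 12.40 = 90.396 kJ
n = 3.42 / 122.12 = 0.02801 mol
q_rxn = −q_cal = -90.396 kJ
ΔH = -90.396 / 0.02801 = -3227 kJ/mol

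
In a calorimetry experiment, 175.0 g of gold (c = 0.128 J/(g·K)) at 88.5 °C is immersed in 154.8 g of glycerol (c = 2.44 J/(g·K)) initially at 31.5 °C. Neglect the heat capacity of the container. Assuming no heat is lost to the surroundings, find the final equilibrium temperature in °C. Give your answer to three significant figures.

T_f = 34.7 °C

Heat lost by gold = heat gained by glycerol.
(175.0)(0.128)(88.5 − T) = (154.8)(2.44)(T − 31.5)
22.4 (88.5 − T) = 377.712 (T − 31.5)
1982.4 − 22.4 T = 377.712 T − 11898
13880.4 = 400.112 T
T = 34.69 °C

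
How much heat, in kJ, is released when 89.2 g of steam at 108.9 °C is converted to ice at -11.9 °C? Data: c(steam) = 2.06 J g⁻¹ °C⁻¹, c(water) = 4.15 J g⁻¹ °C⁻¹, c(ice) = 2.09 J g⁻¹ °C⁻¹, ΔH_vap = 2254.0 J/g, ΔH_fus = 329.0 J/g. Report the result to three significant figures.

q = 271 kJ

q1 (cool steam 108.9→100 °C): 89.2 × 2.06 × 8.9 = 1635 J
q2 (condense at 100 °C): 89.2 × 2254.0 = 201057 J
q3 (cool water 100→0 °C): 89.2 × 4.15 × 100.0 = 37018 J
q4 (freeze at 0 °C): 89.2 × 329.0 = 29347 J
q5 (cool ice 0→-11.9 °C): 89.2 × 2.09 × 11.9 = 2218 J
Total: 1635 + 201057 + 37018 + 29347 + 2218 = 271275 J = 271 kJ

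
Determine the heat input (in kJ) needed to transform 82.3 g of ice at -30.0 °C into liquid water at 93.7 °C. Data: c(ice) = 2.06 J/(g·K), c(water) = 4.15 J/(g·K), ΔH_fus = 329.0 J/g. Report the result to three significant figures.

q = 64.2 kJ

q1 (heat ice -30.0→0.0 °C): 82.3 × 2.06 × 30.0 = 5086 J
q2 (melt at 0 °C): 82.3 × 329.0 = 27077 J
q3 (heat water 0.0→93.7 °C): 82.3 × 4.15 × 93.7 = 32003 J
Total: 5086 + 27077 + 32003 = 64166 J = 64.2 kJ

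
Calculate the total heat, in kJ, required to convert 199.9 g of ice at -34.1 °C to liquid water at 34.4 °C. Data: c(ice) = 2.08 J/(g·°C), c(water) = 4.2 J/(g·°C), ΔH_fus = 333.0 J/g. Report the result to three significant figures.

q1 (heat ice -34.1→0.0 °C): 199.9 × 2.08 × 34.1 = 14179 J
q2 (melt at 0 °C): 199.9 × 333.0 = 66567 J
q3 (heat water 0.0→34.4 °C): 199.9 × 4.2 × 34.4 = 28882 J
Total: 14179 + 66567 + 28882 = 109628 J = 110 kJ

q = 110 kJ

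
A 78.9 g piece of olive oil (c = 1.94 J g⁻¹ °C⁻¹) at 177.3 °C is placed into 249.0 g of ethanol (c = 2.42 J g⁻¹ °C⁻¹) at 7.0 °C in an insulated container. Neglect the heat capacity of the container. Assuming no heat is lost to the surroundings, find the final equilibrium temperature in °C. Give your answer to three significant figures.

T_f = 41.5 °C

Heat lost by olive oil = heat gained by ethanol.
(78.9)(1.94)(177.3 − T) = (249.0)(2.42)(T − 7.0)
153.066 (177.3 − T) = 602.58 (T − 7.0)
27139 − 153.066 T = 602.58 T − 4218.1
31357.1 = 755.646 T
T = 41.50 °C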